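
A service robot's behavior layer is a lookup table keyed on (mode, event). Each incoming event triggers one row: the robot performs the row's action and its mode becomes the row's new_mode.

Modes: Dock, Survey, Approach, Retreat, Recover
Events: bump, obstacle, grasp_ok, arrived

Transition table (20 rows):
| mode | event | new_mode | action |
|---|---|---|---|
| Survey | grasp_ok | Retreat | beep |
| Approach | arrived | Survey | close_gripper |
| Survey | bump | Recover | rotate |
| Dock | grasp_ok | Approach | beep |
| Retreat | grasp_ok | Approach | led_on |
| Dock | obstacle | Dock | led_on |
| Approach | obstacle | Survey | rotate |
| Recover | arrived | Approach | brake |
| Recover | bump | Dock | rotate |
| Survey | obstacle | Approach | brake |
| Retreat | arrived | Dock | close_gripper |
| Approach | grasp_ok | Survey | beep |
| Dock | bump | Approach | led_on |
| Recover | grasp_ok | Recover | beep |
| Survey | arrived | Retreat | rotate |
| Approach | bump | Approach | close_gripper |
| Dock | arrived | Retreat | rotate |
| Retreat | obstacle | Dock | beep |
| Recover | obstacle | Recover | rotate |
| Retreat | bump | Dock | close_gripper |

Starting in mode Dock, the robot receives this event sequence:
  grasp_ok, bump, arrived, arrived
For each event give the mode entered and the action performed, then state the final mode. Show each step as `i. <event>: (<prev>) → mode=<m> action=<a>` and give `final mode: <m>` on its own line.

1. grasp_ok: (Dock) → mode=Approach action=beep
2. bump: (Approach) → mode=Approach action=close_gripper
3. arrived: (Approach) → mode=Survey action=close_gripper
4. arrived: (Survey) → mode=Retreat action=rotate

final mode: Retreat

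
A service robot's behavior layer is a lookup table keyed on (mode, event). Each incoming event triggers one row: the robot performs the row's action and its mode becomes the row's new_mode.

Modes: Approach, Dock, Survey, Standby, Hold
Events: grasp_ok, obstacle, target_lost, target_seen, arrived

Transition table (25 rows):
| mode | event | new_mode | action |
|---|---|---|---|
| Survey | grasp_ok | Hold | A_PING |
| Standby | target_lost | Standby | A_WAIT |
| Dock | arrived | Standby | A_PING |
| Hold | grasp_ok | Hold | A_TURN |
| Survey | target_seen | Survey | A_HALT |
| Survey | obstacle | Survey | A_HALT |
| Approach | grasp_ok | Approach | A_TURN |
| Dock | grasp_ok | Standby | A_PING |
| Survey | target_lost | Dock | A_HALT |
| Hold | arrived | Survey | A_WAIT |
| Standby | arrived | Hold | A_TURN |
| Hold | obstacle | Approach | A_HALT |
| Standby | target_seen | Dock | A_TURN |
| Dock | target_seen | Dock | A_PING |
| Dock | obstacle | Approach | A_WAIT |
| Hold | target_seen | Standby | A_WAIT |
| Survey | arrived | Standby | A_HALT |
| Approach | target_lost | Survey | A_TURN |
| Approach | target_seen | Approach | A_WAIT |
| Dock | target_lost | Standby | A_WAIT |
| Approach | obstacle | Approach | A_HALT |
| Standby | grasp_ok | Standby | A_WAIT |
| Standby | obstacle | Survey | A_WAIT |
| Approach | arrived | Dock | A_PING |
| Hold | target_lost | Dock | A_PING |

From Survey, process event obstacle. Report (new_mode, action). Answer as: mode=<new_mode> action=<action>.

current mode = Survey; filter table to that mode:
  (Survey, grasp_ok) → (Hold, A_PING)
  (Survey, target_seen) → (Survey, A_HALT)
  (Survey, obstacle) → (Survey, A_HALT)  ← event matches
  (Survey, target_lost) → (Dock, A_HALT)
  (Survey, arrived) → (Standby, A_HALT)
event = obstacle selects (Survey, A_HALT)

mode=Survey action=A_HALT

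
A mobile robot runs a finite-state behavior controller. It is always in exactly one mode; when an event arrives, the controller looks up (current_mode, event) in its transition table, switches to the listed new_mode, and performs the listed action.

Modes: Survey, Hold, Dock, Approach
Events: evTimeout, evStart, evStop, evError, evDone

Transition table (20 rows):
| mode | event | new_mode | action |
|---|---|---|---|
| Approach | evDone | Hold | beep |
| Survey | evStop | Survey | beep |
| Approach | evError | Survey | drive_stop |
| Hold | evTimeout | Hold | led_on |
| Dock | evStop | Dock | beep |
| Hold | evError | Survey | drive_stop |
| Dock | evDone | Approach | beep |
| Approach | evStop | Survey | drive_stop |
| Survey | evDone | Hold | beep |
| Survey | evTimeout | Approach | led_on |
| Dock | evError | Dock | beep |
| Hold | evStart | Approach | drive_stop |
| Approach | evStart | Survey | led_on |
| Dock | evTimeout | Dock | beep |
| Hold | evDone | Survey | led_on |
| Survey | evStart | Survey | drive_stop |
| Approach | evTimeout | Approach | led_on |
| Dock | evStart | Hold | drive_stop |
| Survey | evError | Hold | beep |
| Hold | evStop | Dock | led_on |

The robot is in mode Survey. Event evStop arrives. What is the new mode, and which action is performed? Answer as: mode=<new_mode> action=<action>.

mode=Survey action=beep

current mode = Survey; filter table to that mode:
  (Survey, evStop) → (Survey, beep)  ← event matches
  (Survey, evDone) → (Hold, beep)
  (Survey, evTimeout) → (Approach, led_on)
  (Survey, evStart) → (Survey, drive_stop)
  (Survey, evError) → (Hold, beep)
event = evStop selects (Survey, beep)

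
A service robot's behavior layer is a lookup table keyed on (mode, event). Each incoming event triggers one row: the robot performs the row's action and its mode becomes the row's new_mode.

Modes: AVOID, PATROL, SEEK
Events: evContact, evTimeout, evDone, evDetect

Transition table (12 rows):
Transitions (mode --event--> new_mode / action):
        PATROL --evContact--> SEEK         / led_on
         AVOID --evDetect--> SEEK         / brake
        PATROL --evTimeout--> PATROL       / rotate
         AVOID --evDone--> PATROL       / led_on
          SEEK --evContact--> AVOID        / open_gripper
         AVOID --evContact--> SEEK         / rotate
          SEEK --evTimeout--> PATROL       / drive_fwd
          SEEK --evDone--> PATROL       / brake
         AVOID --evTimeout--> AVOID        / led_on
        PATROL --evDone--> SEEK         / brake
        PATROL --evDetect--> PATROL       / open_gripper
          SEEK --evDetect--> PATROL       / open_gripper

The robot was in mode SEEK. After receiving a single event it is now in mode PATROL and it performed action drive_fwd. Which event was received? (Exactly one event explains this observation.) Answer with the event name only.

try evContact: (SEEK, evContact) → (AVOID, open_gripper)
try evTimeout: (SEEK, evTimeout) → (PATROL, drive_fwd)  ← matches
try evDone: (SEEK, evDone) → (PATROL, brake)
try evDetect: (SEEK, evDetect) → (PATROL, open_gripper)

evTimeout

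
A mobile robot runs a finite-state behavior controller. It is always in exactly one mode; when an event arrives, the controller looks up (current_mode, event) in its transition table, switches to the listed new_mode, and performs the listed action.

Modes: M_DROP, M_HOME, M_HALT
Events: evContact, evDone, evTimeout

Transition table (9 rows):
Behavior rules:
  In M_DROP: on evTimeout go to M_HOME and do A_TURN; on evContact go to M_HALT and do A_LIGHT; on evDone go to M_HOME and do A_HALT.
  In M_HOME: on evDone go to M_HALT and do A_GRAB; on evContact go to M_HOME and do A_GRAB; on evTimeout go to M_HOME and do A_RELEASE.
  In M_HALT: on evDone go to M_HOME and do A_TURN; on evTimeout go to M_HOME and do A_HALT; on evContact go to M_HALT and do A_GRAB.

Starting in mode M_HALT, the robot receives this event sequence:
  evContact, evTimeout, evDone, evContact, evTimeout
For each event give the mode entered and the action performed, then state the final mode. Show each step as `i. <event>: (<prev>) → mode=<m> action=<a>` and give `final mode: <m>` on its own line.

final mode: M_HOME

1. evContact: (M_HALT) → mode=M_HALT action=A_GRAB
2. evTimeout: (M_HALT) → mode=M_HOME action=A_HALT
3. evDone: (M_HOME) → mode=M_HALT action=A_GRAB
4. evContact: (M_HALT) → mode=M_HALT action=A_GRAB
5. evTimeout: (M_HALT) → mode=M_HOME action=A_HALT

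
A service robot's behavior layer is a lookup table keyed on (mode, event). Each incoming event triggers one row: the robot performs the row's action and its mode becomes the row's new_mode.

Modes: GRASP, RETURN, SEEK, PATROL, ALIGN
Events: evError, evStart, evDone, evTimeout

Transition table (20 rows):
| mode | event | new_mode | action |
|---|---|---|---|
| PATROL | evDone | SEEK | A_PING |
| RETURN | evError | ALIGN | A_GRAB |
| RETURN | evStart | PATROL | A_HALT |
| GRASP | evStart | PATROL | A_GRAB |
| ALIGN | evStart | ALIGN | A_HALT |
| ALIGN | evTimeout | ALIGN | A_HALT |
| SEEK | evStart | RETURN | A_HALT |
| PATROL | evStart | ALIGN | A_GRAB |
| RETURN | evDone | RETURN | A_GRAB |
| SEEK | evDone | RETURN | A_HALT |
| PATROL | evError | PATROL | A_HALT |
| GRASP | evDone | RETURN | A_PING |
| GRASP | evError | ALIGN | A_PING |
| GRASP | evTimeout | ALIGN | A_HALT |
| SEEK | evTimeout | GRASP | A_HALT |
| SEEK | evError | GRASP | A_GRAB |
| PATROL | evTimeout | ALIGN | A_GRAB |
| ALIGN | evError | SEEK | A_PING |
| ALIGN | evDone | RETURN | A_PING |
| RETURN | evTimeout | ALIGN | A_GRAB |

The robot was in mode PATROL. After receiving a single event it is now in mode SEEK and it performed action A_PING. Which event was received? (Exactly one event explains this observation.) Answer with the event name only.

evDone

try evError: (PATROL, evError) → (PATROL, A_HALT)
try evStart: (PATROL, evStart) → (ALIGN, A_GRAB)
try evDone: (PATROL, evDone) → (SEEK, A_PING)  ← matches
try evTimeout: (PATROL, evTimeout) → (ALIGN, A_GRAB)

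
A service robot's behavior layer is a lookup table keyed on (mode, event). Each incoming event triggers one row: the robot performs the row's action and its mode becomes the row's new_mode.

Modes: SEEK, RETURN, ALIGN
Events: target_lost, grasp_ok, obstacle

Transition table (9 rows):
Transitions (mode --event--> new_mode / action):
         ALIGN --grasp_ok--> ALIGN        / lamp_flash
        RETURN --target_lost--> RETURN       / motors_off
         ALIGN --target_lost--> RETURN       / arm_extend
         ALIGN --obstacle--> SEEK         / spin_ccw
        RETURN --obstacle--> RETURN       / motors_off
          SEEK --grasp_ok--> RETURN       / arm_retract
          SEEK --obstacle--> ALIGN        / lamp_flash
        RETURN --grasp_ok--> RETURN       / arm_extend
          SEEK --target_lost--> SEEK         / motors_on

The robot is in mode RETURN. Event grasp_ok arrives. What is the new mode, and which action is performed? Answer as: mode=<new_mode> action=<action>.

current mode = RETURN; filter table to that mode:
  (RETURN, target_lost) → (RETURN, motors_off)
  (RETURN, obstacle) → (RETURN, motors_off)
  (RETURN, grasp_ok) → (RETURN, arm_extend)  ← event matches
event = grasp_ok selects (RETURN, arm_extend)

mode=RETURN action=arm_extend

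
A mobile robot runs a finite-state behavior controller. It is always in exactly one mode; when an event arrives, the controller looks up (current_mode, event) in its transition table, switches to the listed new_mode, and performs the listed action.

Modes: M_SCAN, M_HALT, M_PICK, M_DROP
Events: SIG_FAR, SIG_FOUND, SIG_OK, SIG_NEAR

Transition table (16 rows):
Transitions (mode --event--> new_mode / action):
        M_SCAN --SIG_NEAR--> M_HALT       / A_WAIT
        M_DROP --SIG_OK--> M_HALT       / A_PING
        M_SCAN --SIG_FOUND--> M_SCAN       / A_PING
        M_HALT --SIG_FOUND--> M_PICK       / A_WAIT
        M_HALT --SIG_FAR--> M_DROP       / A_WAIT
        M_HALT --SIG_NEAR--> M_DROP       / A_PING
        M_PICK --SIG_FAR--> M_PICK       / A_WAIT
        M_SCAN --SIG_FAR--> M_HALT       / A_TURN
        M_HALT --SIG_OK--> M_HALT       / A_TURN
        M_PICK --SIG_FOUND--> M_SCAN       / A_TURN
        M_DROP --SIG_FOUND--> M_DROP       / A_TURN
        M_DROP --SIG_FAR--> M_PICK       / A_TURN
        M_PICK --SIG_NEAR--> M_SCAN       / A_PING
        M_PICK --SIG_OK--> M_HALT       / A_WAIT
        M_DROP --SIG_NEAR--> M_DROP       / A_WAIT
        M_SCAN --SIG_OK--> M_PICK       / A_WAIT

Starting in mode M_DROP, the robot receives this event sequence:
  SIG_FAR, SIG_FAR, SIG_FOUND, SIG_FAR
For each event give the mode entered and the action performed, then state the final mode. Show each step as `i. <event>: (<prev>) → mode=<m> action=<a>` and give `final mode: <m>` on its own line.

1. SIG_FAR: (M_DROP) → mode=M_PICK action=A_TURN
2. SIG_FAR: (M_PICK) → mode=M_PICK action=A_WAIT
3. SIG_FOUND: (M_PICK) → mode=M_SCAN action=A_TURN
4. SIG_FAR: (M_SCAN) → mode=M_HALT action=A_TURN

final mode: M_HALT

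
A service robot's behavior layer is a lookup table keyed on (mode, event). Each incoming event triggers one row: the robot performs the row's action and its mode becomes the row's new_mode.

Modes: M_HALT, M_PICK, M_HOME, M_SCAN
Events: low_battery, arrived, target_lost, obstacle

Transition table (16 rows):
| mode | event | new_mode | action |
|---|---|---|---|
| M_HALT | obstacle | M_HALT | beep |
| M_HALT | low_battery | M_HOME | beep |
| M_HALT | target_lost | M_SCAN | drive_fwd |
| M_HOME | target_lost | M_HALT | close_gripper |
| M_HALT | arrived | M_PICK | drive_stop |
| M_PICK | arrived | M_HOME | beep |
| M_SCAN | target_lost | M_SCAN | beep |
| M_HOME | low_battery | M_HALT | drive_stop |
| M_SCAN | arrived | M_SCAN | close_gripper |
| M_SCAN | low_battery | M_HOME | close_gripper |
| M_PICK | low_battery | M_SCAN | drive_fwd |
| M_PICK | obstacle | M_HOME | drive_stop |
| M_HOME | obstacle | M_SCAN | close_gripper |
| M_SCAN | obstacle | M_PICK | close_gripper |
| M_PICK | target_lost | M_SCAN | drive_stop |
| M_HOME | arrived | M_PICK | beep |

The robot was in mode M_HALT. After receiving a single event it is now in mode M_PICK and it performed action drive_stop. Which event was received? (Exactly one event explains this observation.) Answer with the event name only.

arrived

try low_battery: (M_HALT, low_battery) → (M_HOME, beep)
try arrived: (M_HALT, arrived) → (M_PICK, drive_stop)  ← matches
try target_lost: (M_HALT, target_lost) → (M_SCAN, drive_fwd)
try obstacle: (M_HALT, obstacle) → (M_HALT, beep)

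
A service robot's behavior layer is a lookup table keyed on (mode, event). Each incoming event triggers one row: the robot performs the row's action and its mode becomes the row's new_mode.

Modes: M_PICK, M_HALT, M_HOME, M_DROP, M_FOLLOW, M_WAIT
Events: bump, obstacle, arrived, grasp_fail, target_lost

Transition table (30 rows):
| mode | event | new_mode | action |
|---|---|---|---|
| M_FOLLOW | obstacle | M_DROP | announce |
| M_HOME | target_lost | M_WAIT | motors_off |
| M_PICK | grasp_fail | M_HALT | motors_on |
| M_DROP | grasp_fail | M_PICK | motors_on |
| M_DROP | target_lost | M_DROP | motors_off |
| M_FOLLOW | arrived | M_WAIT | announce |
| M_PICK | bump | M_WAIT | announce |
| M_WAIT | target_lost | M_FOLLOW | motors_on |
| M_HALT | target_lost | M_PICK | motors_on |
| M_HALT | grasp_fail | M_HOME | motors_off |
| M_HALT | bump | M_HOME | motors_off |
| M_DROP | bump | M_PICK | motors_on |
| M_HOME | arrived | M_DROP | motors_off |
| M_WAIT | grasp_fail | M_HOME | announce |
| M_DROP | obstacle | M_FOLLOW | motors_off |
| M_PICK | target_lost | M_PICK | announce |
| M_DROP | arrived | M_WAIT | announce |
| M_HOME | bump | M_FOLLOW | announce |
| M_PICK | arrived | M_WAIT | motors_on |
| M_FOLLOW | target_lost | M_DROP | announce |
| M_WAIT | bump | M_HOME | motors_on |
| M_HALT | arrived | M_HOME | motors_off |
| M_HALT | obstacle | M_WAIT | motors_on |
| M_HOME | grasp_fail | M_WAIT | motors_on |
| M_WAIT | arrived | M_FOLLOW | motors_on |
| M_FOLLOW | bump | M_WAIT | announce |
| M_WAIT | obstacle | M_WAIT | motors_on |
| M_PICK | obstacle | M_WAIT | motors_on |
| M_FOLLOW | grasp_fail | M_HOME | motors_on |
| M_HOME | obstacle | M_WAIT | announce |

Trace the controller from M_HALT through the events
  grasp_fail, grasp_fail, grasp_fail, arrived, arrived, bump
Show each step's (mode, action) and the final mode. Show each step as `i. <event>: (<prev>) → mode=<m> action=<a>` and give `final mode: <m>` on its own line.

final mode: M_HOME

1. grasp_fail: (M_HALT) → mode=M_HOME action=motors_off
2. grasp_fail: (M_HOME) → mode=M_WAIT action=motors_on
3. grasp_fail: (M_WAIT) → mode=M_HOME action=announce
4. arrived: (M_HOME) → mode=M_DROP action=motors_off
5. arrived: (M_DROP) → mode=M_WAIT action=announce
6. bump: (M_WAIT) → mode=M_HOME action=motors_on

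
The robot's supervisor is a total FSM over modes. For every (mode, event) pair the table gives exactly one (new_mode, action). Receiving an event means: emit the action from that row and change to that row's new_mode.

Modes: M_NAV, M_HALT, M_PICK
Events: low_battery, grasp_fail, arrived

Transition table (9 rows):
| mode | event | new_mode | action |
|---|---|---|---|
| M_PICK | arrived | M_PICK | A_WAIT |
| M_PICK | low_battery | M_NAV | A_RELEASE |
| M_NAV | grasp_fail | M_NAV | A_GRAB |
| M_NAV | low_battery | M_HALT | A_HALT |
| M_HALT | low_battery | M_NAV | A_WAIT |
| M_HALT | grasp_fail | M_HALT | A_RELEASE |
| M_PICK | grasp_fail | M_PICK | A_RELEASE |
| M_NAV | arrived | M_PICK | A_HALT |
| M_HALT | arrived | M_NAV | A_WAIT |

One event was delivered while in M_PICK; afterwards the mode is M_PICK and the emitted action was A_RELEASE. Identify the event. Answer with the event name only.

grasp_fail

try low_battery: (M_PICK, low_battery) → (M_NAV, A_RELEASE)
try grasp_fail: (M_PICK, grasp_fail) → (M_PICK, A_RELEASE)  ← matches
try arrived: (M_PICK, arrived) → (M_PICK, A_WAIT)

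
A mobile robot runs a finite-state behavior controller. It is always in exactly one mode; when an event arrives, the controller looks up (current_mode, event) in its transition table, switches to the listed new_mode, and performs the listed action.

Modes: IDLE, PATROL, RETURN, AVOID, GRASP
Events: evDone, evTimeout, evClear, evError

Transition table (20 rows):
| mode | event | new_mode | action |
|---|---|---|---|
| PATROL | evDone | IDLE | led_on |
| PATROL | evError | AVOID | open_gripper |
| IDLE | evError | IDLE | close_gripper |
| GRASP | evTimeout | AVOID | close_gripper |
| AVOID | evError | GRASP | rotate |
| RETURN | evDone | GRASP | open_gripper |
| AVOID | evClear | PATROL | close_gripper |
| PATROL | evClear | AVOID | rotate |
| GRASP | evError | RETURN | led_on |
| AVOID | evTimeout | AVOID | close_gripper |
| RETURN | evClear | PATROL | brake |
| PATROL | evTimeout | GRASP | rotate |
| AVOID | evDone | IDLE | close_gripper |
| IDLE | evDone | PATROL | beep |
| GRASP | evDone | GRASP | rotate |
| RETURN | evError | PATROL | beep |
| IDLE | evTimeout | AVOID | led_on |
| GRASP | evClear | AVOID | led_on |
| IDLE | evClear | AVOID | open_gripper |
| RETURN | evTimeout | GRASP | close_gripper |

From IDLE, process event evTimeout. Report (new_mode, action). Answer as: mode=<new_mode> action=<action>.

current mode = IDLE; filter table to that mode:
  (IDLE, evError) → (IDLE, close_gripper)
  (IDLE, evDone) → (PATROL, beep)
  (IDLE, evTimeout) → (AVOID, led_on)  ← event matches
  (IDLE, evClear) → (AVOID, open_gripper)
event = evTimeout selects (AVOID, led_on)

mode=AVOID action=led_on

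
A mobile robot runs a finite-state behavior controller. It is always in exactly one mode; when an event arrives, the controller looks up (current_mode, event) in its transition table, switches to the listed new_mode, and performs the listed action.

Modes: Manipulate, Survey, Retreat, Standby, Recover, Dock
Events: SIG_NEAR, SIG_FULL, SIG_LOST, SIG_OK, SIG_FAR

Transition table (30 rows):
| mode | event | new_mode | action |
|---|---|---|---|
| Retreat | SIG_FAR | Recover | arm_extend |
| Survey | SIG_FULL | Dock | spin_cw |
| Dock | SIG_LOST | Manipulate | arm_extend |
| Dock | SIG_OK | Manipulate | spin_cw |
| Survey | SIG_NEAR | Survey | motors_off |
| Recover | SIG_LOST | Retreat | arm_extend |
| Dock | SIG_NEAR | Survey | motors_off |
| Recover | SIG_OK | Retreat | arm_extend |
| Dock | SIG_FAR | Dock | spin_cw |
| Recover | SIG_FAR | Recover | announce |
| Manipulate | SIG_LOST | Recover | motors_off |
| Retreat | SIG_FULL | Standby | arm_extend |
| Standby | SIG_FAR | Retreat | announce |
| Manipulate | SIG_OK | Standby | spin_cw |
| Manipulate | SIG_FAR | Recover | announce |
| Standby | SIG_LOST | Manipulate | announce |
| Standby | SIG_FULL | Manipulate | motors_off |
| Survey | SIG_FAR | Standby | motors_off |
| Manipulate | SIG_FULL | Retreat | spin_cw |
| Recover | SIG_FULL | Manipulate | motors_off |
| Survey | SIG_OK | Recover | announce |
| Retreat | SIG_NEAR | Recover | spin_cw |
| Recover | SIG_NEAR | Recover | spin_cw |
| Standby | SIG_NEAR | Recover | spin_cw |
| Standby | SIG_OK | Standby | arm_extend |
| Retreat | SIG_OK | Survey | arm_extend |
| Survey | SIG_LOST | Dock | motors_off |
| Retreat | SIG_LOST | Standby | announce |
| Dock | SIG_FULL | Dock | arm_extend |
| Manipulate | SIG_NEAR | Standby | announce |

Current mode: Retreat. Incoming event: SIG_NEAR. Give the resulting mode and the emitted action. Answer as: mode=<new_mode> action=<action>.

current mode = Retreat; filter table to that mode:
  (Retreat, SIG_FAR) → (Recover, arm_extend)
  (Retreat, SIG_FULL) → (Standby, arm_extend)
  (Retreat, SIG_NEAR) → (Recover, spin_cw)  ← event matches
  (Retreat, SIG_OK) → (Survey, arm_extend)
  (Retreat, SIG_LOST) → (Standby, announce)
event = SIG_NEAR selects (Recover, spin_cw)

mode=Recover action=spin_cw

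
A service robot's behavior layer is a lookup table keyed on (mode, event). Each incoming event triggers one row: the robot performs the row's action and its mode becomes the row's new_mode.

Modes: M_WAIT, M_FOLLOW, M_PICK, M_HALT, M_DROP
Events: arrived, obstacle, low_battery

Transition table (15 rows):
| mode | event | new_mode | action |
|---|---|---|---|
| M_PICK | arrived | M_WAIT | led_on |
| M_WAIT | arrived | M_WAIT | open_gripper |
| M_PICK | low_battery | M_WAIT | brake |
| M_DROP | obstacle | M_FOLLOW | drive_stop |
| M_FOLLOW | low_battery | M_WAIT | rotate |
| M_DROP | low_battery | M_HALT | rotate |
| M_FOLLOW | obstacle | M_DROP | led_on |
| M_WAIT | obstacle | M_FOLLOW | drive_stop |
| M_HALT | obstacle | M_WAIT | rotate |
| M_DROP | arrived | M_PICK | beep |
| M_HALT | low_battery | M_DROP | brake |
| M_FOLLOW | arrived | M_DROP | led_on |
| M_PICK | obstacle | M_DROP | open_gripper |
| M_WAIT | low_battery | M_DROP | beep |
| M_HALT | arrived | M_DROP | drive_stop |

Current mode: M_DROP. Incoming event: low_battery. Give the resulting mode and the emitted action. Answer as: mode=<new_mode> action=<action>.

current mode = M_DROP; filter table to that mode:
  (M_DROP, obstacle) → (M_FOLLOW, drive_stop)
  (M_DROP, low_battery) → (M_HALT, rotate)  ← event matches
  (M_DROP, arrived) → (M_PICK, beep)
event = low_battery selects (M_HALT, rotate)

mode=M_HALT action=rotate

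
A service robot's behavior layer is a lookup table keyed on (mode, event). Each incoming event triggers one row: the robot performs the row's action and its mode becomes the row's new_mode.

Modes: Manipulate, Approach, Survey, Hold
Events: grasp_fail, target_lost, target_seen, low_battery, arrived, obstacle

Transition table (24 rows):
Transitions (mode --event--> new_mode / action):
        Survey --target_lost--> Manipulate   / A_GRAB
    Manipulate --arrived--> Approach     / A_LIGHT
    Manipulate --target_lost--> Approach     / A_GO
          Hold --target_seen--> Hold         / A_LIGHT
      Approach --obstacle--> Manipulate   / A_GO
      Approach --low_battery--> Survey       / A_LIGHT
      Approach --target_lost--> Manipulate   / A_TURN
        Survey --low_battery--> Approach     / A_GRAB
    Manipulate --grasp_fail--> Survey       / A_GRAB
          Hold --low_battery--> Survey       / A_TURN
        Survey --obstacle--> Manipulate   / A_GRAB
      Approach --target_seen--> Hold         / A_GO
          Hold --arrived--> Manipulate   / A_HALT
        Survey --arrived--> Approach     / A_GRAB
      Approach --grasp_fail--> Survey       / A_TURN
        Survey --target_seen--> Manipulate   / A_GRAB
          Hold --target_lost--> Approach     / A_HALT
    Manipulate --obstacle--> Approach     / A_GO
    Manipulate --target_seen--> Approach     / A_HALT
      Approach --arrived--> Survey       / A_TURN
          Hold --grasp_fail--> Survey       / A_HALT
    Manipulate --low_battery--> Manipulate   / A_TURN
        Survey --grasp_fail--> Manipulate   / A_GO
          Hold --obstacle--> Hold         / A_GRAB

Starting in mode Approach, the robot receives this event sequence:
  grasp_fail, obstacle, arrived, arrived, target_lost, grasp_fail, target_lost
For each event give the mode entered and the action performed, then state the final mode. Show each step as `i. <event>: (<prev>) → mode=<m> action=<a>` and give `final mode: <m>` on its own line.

1. grasp_fail: (Approach) → mode=Survey action=A_TURN
2. obstacle: (Survey) → mode=Manipulate action=A_GRAB
3. arrived: (Manipulate) → mode=Approach action=A_LIGHT
4. arrived: (Approach) → mode=Survey action=A_TURN
5. target_lost: (Survey) → mode=Manipulate action=A_GRAB
6. grasp_fail: (Manipulate) → mode=Survey action=A_GRAB
7. target_lost: (Survey) → mode=Manipulate action=A_GRAB

final mode: Manipulate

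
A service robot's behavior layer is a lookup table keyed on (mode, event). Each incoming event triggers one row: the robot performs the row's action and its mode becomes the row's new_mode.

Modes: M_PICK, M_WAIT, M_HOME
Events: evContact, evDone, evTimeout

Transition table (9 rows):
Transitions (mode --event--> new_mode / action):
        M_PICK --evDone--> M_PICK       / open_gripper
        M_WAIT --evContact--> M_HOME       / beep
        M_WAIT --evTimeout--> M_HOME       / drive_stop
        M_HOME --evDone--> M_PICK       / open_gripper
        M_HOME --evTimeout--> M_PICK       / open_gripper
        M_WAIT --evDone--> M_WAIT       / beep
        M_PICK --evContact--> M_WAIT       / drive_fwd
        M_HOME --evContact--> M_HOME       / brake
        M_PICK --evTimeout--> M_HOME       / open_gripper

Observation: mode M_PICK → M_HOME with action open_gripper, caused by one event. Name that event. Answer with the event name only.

evTimeout

try evContact: (M_PICK, evContact) → (M_WAIT, drive_fwd)
try evDone: (M_PICK, evDone) → (M_PICK, open_gripper)
try evTimeout: (M_PICK, evTimeout) → (M_HOME, open_gripper)  ← matches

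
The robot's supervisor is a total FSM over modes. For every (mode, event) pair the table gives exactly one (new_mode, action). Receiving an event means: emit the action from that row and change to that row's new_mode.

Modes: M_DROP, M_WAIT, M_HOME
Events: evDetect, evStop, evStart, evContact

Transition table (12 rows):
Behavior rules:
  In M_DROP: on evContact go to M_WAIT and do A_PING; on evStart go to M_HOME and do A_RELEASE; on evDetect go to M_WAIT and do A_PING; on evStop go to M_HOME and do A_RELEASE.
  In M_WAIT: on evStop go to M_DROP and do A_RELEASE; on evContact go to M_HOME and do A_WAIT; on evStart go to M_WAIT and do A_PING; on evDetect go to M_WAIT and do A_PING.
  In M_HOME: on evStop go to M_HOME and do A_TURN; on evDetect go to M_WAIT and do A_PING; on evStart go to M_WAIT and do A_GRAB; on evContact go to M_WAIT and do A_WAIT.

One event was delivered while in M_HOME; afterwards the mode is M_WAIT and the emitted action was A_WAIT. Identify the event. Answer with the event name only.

try evDetect: (M_HOME, evDetect) → (M_WAIT, A_PING)
try evStop: (M_HOME, evStop) → (M_HOME, A_TURN)
try evStart: (M_HOME, evStart) → (M_WAIT, A_GRAB)
try evContact: (M_HOME, evContact) → (M_WAIT, A_WAIT)  ← matches

evContact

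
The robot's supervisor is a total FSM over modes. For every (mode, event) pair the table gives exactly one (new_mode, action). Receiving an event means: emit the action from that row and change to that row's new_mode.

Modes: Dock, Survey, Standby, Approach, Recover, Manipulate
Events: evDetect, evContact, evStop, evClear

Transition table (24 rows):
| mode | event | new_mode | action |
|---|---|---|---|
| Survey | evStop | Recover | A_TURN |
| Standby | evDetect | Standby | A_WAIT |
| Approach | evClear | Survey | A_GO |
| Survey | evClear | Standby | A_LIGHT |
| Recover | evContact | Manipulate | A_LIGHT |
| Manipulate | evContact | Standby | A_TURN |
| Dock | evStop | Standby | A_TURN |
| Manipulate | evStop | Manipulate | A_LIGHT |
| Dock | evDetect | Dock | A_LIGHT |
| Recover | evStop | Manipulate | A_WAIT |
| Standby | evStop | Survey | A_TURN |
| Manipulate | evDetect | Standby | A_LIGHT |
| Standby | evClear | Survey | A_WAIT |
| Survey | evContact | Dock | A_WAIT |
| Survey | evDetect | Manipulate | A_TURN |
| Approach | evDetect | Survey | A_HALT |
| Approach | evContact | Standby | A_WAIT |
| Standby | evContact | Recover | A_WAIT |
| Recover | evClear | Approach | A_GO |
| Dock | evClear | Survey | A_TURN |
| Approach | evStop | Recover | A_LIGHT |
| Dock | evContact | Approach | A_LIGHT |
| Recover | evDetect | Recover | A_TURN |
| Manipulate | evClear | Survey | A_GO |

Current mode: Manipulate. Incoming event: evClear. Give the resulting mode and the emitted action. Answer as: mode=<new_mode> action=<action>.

mode=Survey action=A_GO

current mode = Manipulate; filter table to that mode:
  (Manipulate, evContact) → (Standby, A_TURN)
  (Manipulate, evStop) → (Manipulate, A_LIGHT)
  (Manipulate, evDetect) → (Standby, A_LIGHT)
  (Manipulate, evClear) → (Survey, A_GO)  ← event matches
event = evClear selects (Survey, A_GO)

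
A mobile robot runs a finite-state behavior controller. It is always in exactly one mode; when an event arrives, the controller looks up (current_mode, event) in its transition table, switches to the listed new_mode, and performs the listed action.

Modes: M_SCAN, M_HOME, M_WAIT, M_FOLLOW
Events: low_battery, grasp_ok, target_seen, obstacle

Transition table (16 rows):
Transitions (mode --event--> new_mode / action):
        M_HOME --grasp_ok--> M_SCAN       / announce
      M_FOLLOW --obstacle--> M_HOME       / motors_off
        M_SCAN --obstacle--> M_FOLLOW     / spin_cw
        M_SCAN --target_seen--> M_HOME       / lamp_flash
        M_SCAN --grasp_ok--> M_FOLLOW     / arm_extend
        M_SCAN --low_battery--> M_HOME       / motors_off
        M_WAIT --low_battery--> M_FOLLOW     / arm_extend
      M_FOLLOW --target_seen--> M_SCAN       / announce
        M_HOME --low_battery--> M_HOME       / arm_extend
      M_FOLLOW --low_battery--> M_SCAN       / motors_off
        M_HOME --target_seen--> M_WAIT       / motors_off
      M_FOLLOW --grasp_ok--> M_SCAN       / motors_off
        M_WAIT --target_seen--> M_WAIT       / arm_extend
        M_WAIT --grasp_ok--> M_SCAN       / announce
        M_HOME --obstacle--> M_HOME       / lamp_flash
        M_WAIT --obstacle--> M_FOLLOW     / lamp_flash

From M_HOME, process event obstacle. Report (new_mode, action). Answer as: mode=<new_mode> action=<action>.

current mode = M_HOME; filter table to that mode:
  (M_HOME, grasp_ok) → (M_SCAN, announce)
  (M_HOME, low_battery) → (M_HOME, arm_extend)
  (M_HOME, target_seen) → (M_WAIT, motors_off)
  (M_HOME, obstacle) → (M_HOME, lamp_flash)  ← event matches
event = obstacle selects (M_HOME, lamp_flash)

mode=M_HOME action=lamp_flash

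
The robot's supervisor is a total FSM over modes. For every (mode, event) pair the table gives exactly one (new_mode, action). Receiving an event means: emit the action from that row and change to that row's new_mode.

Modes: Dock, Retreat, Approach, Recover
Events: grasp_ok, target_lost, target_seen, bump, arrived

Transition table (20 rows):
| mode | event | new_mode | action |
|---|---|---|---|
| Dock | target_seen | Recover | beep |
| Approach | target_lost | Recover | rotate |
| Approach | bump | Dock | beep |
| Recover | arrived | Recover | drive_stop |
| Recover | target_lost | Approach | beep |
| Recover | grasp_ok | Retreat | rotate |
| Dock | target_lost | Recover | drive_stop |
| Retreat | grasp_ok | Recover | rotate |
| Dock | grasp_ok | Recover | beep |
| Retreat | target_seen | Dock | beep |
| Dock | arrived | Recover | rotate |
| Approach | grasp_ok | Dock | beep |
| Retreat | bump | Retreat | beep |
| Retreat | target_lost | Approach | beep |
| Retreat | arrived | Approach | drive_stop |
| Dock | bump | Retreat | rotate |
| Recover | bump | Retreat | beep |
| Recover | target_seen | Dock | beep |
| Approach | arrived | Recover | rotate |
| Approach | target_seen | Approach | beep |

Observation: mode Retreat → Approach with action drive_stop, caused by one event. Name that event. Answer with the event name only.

try grasp_ok: (Retreat, grasp_ok) → (Recover, rotate)
try target_lost: (Retreat, target_lost) → (Approach, beep)
try target_seen: (Retreat, target_seen) → (Dock, beep)
try bump: (Retreat, bump) → (Retreat, beep)
try arrived: (Retreat, arrived) → (Approach, drive_stop)  ← matches

arrived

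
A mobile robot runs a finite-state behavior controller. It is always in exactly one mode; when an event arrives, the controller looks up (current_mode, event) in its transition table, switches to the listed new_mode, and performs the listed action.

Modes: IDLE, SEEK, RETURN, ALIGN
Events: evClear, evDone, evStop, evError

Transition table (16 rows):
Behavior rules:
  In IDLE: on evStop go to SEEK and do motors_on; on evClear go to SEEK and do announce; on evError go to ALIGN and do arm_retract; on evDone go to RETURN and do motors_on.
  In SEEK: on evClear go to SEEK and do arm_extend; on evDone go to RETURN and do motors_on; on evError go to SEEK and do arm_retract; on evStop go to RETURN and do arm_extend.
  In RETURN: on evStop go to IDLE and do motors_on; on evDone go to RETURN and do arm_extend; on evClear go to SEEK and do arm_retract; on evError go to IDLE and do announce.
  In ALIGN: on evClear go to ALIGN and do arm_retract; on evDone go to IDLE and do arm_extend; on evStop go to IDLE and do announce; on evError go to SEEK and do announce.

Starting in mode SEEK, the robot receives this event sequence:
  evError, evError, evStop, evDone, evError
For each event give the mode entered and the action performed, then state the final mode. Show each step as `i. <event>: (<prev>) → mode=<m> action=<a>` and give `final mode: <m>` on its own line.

final mode: IDLE

1. evError: (SEEK) → mode=SEEK action=arm_retract
2. evError: (SEEK) → mode=SEEK action=arm_retract
3. evStop: (SEEK) → mode=RETURN action=arm_extend
4. evDone: (RETURN) → mode=RETURN action=arm_extend
5. evError: (RETURN) → mode=IDLE action=announce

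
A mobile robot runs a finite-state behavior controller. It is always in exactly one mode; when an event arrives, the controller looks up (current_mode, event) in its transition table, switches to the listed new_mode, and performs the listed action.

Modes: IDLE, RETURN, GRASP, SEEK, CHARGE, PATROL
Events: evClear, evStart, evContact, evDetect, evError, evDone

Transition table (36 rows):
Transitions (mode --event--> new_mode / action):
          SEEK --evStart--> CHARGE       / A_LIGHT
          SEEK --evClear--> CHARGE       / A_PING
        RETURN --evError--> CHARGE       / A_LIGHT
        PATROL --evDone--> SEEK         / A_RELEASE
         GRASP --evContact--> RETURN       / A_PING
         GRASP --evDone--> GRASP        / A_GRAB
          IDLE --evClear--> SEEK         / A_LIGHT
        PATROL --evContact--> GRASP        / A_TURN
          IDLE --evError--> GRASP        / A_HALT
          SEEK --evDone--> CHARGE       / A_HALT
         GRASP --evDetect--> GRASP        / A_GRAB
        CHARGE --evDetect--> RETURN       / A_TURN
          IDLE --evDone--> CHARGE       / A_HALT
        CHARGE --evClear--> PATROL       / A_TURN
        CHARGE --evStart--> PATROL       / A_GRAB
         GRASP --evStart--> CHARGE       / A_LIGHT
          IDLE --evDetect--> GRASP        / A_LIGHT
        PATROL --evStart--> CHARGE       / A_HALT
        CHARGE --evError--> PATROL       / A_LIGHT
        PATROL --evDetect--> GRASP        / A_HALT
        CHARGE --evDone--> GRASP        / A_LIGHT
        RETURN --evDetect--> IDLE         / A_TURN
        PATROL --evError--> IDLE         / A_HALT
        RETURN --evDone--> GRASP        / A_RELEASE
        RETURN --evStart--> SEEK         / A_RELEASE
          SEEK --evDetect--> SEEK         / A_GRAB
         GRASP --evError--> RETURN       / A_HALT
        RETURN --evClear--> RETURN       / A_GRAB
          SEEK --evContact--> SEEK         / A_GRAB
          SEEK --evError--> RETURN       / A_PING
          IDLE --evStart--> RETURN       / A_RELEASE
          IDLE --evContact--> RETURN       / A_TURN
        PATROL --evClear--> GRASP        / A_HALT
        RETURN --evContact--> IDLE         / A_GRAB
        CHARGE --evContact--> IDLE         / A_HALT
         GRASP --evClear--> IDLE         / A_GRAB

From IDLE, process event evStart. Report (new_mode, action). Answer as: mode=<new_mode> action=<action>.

mode=RETURN action=A_RELEASE

current mode = IDLE; filter table to that mode:
  (IDLE, evClear) → (SEEK, A_LIGHT)
  (IDLE, evError) → (GRASP, A_HALT)
  (IDLE, evDone) → (CHARGE, A_HALT)
  (IDLE, evDetect) → (GRASP, A_LIGHT)
  (IDLE, evStart) → (RETURN, A_RELEASE)  ← event matches
  (IDLE, evContact) → (RETURN, A_TURN)
event = evStart selects (RETURN, A_RELEASE)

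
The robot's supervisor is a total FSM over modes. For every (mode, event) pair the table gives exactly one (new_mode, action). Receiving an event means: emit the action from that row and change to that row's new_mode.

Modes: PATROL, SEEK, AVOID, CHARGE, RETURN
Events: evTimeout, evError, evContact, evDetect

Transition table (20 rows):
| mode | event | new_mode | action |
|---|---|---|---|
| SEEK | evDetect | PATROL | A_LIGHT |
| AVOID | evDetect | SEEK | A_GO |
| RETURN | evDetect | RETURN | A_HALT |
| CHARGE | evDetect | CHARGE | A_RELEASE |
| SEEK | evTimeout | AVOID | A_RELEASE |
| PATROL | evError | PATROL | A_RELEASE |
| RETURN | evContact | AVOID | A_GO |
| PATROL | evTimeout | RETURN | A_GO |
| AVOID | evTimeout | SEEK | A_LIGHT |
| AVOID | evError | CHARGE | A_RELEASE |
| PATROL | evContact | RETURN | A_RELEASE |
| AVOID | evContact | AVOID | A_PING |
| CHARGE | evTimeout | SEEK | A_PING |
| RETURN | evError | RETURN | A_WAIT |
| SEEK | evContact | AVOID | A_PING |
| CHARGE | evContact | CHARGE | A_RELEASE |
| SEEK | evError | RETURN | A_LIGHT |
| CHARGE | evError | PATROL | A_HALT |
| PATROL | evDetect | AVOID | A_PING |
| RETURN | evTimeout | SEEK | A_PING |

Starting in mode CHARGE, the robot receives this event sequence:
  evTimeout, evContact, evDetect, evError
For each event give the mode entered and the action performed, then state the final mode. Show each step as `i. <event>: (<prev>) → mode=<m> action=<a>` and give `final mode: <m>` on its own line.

final mode: RETURN

1. evTimeout: (CHARGE) → mode=SEEK action=A_PING
2. evContact: (SEEK) → mode=AVOID action=A_PING
3. evDetect: (AVOID) → mode=SEEK action=A_GO
4. evError: (SEEK) → mode=RETURN action=A_LIGHT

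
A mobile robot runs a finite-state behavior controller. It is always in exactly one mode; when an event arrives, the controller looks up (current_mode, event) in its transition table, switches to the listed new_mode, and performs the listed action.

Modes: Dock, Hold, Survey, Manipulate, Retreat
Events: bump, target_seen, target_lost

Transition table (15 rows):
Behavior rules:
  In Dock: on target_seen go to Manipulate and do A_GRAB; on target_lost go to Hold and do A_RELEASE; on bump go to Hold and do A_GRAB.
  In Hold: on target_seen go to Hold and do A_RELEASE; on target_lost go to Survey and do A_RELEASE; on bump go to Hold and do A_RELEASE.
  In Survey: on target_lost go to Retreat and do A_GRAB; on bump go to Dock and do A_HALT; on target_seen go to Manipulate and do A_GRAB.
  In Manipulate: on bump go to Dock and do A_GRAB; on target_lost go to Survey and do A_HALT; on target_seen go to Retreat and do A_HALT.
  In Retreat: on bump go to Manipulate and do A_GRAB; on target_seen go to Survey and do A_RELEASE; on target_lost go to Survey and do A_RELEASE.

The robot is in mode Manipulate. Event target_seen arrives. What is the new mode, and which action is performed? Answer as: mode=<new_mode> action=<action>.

current mode = Manipulate; filter table to that mode:
  (Manipulate, bump) → (Dock, A_GRAB)
  (Manipulate, target_lost) → (Survey, A_HALT)
  (Manipulate, target_seen) → (Retreat, A_HALT)  ← event matches
event = target_seen selects (Retreat, A_HALT)

mode=Retreat action=A_HALT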